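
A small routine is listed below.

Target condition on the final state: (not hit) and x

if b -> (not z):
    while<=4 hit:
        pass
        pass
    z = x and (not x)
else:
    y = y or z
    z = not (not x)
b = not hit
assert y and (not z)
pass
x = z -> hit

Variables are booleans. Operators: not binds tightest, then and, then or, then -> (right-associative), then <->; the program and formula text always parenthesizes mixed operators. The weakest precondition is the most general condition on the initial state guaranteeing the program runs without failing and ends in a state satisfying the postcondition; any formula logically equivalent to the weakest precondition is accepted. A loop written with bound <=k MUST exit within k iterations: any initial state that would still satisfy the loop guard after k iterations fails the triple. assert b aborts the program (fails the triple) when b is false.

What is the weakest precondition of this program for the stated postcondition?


Working backward. After the program, (not hit) and x must hold.
Before x := z -> hit: (not hit) and (z -> hit)
Before skip: (not hit) and (z -> hit)
Before assert y and (not z): y and (not z) and (not hit) and (z -> hit)
Before b := not hit: y and (not z) and (not hit) and (z -> hit)
Then branch requires (hit -> ((hit -> ((hit -> ((hit -> ((not hit) and y)) and ((not hit) -> (y and (not hit))))) and ((not hit) -> (y and (not hit))))) and ((not hit) -> (y and (not hit))))) and ((not hit) -> (y and (not hit))); else branch requires (y or z) and (not x) and (not hit) and (x -> hit).
Before the if: ((b -> (not z)) -> ((hit -> ((hit -> ((hit -> ((hit -> ((not hit) and y)) and ((not hit) -> (y and (not hit))))) and ((not hit) -> (y and (not hit))))) and ((not hit) -> (y and (not hit))))) and ((not hit) -> (y and (not hit))))) and ((not (b -> (not z))) -> ((y or z) and (not x) and (not hit) and (x -> hit)))
Answer: WP = ((b -> (not z)) -> ((hit -> ((hit -> ((hit -> ((hit -> ((not hit) and y)) and ((not hit) -> (y and (not hit))))) and ((not hit) -> (y and (not hit))))) and ((not hit) -> (y and (not hit))))) and ((not hit) -> (y and (not hit))))) and ((not (b -> (not z))) -> ((y or z) and (not x) and (not hit) and (x -> hit)))


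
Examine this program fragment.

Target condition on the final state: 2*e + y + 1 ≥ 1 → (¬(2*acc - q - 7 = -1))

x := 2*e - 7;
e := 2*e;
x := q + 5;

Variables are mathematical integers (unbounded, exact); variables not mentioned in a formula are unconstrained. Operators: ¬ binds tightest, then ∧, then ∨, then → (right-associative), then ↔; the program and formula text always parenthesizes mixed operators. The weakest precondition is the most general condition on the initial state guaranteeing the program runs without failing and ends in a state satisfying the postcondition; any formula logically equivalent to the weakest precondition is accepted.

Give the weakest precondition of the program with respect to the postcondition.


Working backward. After the program, the postcondition 2*e + y + 1 ≥ 1 → (¬(2*acc - q - 7 = -1)) must hold; in canonical form it is 2*e + y ≥ 0 → (¬(2*acc = q + 6)).
Before x := q + 5: 2*e + y ≥ 0 → (¬(2*acc = q + 6))
Before e := 2*e: 4*e + y ≥ 0 → (¬(2*acc = q + 6))
Before x := 2*e - 7: 4*e + y ≥ 0 → (¬(2*acc = q + 6))
Answer: WP = 4*e + y ≥ 0 → (¬(2*acc = q + 6))


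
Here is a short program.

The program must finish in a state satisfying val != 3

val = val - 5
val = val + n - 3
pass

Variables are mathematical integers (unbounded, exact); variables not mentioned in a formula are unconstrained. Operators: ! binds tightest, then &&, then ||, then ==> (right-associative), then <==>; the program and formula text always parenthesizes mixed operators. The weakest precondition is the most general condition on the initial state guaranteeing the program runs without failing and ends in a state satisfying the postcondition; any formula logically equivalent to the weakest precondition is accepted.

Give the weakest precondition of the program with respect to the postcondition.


Working backward. After the program, val != 3 must hold.
Before skip: val != 3
Before val := val + n - 3: n + val != 6
Before val := val - 5: n + val != 11
Answer: WP = n + val != 11


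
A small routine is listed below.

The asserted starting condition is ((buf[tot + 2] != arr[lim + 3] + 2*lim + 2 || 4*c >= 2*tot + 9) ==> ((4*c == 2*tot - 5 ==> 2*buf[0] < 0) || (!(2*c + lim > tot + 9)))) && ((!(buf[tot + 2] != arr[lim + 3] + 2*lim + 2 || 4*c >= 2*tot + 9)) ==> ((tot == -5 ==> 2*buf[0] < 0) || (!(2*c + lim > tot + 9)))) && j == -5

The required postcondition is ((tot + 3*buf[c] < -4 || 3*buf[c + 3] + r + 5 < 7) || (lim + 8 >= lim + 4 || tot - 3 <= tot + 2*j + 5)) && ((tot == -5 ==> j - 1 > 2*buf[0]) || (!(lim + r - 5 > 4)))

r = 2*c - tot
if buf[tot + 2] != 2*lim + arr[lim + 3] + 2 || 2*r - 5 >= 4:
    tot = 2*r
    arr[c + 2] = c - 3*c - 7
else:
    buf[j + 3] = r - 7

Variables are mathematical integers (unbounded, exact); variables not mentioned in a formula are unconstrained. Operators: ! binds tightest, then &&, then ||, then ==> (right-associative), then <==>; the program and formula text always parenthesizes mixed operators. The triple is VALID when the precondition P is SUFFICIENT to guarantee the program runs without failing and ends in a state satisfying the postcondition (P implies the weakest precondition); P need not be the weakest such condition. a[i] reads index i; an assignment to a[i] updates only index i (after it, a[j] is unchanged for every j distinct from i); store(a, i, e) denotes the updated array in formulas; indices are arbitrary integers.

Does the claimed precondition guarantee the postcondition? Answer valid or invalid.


Working backward. After the program, the postcondition ((tot + 3*buf[c] < -4 || 3*buf[c + 3] + r + 5 < 7) || (lim + 8 >= lim + 4 || tot - 3 <= tot + 2*j + 5)) && ((tot == -5 ==> j - 1 > 2*buf[0]) || (!(lim + r - 5 > 4))) must hold; in canonical form it is (tot == -5 ==> j > 2*buf[0] + 1) || (!(lim + r > 9)).
Then branch requires (2*r == -5 ==> j > 2*buf[0] + 1) || (!(lim + r > 9)); else branch requires (tot == -5 ==> j > 2*store(buf, j + 3, r - 7)[0] + 1) || (!(lim + r > 9)).
Before the if: ((buf[tot + 2] != arr[lim + 3] + 2*lim + 2 || 2*r >= 9) ==> ((2*r == -5 ==> j > 2*buf[0] + 1) || (!(lim + r > 9)))) && ((!(buf[tot + 2] != arr[lim + 3] + 2*lim + 2 || 2*r >= 9)) ==> ((tot == -5 ==> j > 2*store(buf, j + 3, r - 7)[0] + 1) || (!(lim + r > 9))))
Before r := 2*c - tot: ((buf[tot + 2] != arr[lim + 3] + 2*lim + 2 || 4*c >= 2*tot + 9) ==> ((4*c == 2*tot - 5 ==> j > 2*buf[0] + 1) || (!(2*c + lim > tot + 9)))) && ((!(buf[tot + 2] != arr[lim + 3] + 2*lim + 2 || 4*c >= 2*tot + 9)) ==> ((tot == -5 ==> j > 2*store(buf, j + 3, 2*c - tot - 7)[0] + 1) || (!(2*c + lim > tot + 9))))
The weakest precondition is ((buf[tot + 2] != arr[lim + 3] + 2*lim + 2 || 4*c >= 2*tot + 9) ==> ((4*c == 2*tot - 5 ==> j > 2*buf[0] + 1) || (!(2*c + lim > tot + 9)))) && ((!(buf[tot + 2] != arr[lim + 3] + 2*lim + 2 || 4*c >= 2*tot + 9)) ==> ((tot == -5 ==> j > 2*store(buf, j + 3, 2*c - tot - 7)[0] + 1) || (!(2*c + lim > tot + 9)))).
Check whether ((buf[tot + 2] != arr[lim + 3] + 2*lim + 2 || 4*c >= 2*tot + 9) ==> ((4*c == 2*tot - 5 ==> 2*buf[0] < 0) || (!(2*c + lim > tot + 9)))) && ((!(buf[tot + 2] != arr[lim + 3] + 2*lim + 2 || 4*c >= 2*tot + 9)) ==> ((tot == -5 ==> 2*buf[0] < 0) || (!(2*c + lim > tot + 9)))) && j == -5 implies it.
Countermodel: at the initial state arr = {[-3] = -14, [-2] = -14, [0] = -14, [10] = -14, elsewhere -14}, buf = {[-3] = 2, [-2] = 2, [0] = -1, [10] = 2, elsewhere 2}, c = -1, j = -5, lim = 7, tot = -5, the precondition holds but the weakest precondition fails.
Answer: invalid


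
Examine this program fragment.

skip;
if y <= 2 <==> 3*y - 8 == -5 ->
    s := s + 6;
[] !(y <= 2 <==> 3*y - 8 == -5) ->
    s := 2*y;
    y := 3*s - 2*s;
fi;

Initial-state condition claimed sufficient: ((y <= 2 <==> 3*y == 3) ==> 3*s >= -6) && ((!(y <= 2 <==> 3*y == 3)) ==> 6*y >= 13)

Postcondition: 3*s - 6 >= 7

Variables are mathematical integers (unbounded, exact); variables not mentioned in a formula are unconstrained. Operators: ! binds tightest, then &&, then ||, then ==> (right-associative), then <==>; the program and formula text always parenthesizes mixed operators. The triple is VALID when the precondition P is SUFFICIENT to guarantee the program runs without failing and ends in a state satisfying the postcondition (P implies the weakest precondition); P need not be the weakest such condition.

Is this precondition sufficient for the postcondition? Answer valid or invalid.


Working backward. After the program, the postcondition 3*s - 6 >= 7 must hold; in canonical form it is 3*s >= 13.
Then branch requires 3*s >= -5; else branch requires 6*y >= 13.
Before the if: ((y <= 2 <==> 3*y == 3) ==> 3*s >= -5) && ((!(y <= 2 <==> 3*y == 3)) ==> 6*y >= 13)
Before skip: ((y <= 2 <==> 3*y == 3) ==> 3*s >= -5) && ((!(y <= 2 <==> 3*y == 3)) ==> 6*y >= 13)
The weakest precondition is ((y <= 2 <==> 3*y == 3) ==> 3*s >= -5) && ((!(y <= 2 <==> 3*y == 3)) ==> 6*y >= 13).
Check whether ((y <= 2 <==> 3*y == 3) ==> 3*s >= -6) && ((!(y <= 2 <==> 3*y == 3)) ==> 6*y >= 13) implies it.
Countermodel: at the initial state s = -2, y = 3, the precondition holds but the weakest precondition fails.
Answer: invalid


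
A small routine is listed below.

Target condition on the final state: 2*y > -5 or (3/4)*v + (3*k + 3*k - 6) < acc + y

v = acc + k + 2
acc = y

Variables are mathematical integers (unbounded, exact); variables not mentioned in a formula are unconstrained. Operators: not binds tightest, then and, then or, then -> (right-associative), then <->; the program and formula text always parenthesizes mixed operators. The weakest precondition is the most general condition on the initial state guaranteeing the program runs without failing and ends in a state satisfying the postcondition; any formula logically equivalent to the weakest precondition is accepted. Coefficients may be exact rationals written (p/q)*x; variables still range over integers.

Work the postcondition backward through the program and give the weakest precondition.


Working backward. After the program, the postcondition 2*y > -5 or (3/4)*v + (3*k + 3*k - 6) < acc + y must hold; in canonical form it is 2*y > -5 or 6*k + (3/4)*v < acc + y + 6.
Before acc := y: 2*y > -5 or 6*k + (3/4)*v < 2*y + 6
Before v := acc + k + 2: 2*y > -5 or (3/4)*acc + (27/4)*k < 2*y + 9/2
Answer: WP = 2*y > -5 or (3/4)*acc + (27/4)*k < 2*y + 9/2


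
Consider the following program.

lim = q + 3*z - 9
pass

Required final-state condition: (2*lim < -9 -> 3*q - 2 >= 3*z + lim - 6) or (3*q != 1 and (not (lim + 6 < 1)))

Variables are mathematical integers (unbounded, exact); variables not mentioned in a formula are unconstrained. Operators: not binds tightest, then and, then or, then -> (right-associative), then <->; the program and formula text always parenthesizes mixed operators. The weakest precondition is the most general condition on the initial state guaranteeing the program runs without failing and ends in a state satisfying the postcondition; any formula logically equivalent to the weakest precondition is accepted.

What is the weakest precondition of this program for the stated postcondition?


Working backward. After the program, the postcondition (2*lim < -9 -> 3*q - 2 >= 3*z + lim - 6) or (3*q != 1 and (not (lim + 6 < 1))) must hold; in canonical form it is (2*lim < -9 -> 3*q >= lim + 3*z - 4) or (3*q != 1 and (not (lim < -5))).
Before skip: (2*lim < -9 -> 3*q >= lim + 3*z - 4) or (3*q != 1 and (not (lim < -5)))
Before lim := q + 3*z - 9: (2*q + 6*z < 9 -> 2*q >= 6*z - 13) or (3*q != 1 and (not (q + 3*z < 4)))
Answer: WP = (2*q + 6*z < 9 -> 2*q >= 6*z - 13) or (3*q != 1 and (not (q + 3*z < 4)))


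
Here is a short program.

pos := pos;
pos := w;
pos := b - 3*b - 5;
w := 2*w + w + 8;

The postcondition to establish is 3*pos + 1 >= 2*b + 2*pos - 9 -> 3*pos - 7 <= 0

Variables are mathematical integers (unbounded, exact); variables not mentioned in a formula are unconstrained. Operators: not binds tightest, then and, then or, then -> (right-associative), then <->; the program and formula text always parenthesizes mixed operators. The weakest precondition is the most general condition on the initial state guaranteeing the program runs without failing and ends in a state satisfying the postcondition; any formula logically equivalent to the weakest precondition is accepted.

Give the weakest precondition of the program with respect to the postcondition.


Working backward. After the program, the postcondition 3*pos + 1 >= 2*b + 2*pos - 9 -> 3*pos - 7 <= 0 must hold; in canonical form it is pos >= 2*b - 10 -> 3*pos <= 7.
Before w := 2*w + w + 8: pos >= 2*b - 10 -> 3*pos <= 7
Before pos := b - 3*b - 5: 4*b <= 5 -> 6*b >= -22
Before pos := w: 4*b <= 5 -> 6*b >= -22
Before pos := pos: 4*b <= 5 -> 6*b >= -22
Answer: WP = 4*b <= 5 -> 6*b >= -22


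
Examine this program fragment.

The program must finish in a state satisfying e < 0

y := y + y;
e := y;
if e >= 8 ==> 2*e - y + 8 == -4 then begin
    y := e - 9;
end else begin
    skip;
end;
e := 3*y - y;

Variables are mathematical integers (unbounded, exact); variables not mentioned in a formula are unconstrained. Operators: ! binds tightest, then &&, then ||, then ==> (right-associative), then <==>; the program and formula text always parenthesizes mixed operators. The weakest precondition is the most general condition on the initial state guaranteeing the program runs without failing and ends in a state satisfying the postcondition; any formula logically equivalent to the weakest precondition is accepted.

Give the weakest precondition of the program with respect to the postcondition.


Working backward. After the program, e < 0 must hold.
Before e := 3*y - y: 2*y < 0
Then branch requires 2*e < 18; else branch requires 2*y < 0.
Before the if: ((e >= 8 ==> 2*e == y - 12) ==> 2*e < 18) && ((!(e >= 8 ==> 2*e == y - 12)) ==> 2*y < 0)
Before e := y: ((y >= 8 ==> y == -12) ==> 2*y < 18) && ((!(y >= 8 ==> y == -12)) ==> 2*y < 0)
Before y := y + y: ((2*y >= 8 ==> 2*y == -12) ==> 4*y < 18) && ((!(2*y >= 8 ==> 2*y == -12)) ==> 4*y < 0)
Answer: WP = ((2*y >= 8 ==> 2*y == -12) ==> 4*y < 18) && ((!(2*y >= 8 ==> 2*y == -12)) ==> 4*y < 0)


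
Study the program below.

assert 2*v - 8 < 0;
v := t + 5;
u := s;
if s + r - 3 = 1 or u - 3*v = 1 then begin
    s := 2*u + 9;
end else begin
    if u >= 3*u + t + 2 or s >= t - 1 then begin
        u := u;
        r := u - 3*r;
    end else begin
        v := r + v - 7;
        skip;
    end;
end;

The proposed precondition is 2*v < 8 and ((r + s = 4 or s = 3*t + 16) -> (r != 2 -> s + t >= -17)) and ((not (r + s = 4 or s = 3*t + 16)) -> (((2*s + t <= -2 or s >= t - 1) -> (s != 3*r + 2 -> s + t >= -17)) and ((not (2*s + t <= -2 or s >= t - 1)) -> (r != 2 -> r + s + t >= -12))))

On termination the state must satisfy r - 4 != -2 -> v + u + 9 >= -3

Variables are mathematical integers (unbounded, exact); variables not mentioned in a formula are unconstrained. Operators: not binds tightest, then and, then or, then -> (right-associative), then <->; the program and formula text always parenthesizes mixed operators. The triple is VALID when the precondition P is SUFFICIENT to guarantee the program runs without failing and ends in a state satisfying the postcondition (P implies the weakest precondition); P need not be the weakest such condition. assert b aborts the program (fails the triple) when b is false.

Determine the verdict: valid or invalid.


Working backward. After the program, the postcondition r - 4 != -2 -> v + u + 9 >= -3 must hold; in canonical form it is r != 2 -> u + v >= -12.
Then branch requires r != 2 -> u + v >= -12; else branch requires ((t + 2*u <= -2 or s >= t - 1) -> (u != 3*r + 2 -> u + v >= -12)) and ((not (t + 2*u <= -2 or s >= t - 1)) -> (r != 2 -> r + u + v >= -5)).
Before the if: ((r + s = 4 or u = 3*v + 1) -> (r != 2 -> u + v >= -12)) and ((not (r + s = 4 or u = 3*v + 1)) -> (((t + 2*u <= -2 or s >= t - 1) -> (u != 3*r + 2 -> u + v >= -12)) and ((not (t + 2*u <= -2 or s >= t - 1)) -> (r != 2 -> r + u + v >= -5))))
Before u := s: ((r + s = 4 or s = 3*v + 1) -> (r != 2 -> s + v >= -12)) and ((not (r + s = 4 or s = 3*v + 1)) -> (((2*s + t <= -2 or s >= t - 1) -> (s != 3*r + 2 -> s + v >= -12)) and ((not (2*s + t <= -2 or s >= t - 1)) -> (r != 2 -> r + s + v >= -5))))
Before v := t + 5: ((r + s = 4 or s = 3*t + 16) -> (r != 2 -> s + t >= -17)) and ((not (r + s = 4 or s = 3*t + 16)) -> (((2*s + t <= -2 or s >= t - 1) -> (s != 3*r + 2 -> s + t >= -17)) and ((not (2*s + t <= -2 or s >= t - 1)) -> (r != 2 -> r + s + t >= -10))))
Before assert 2*v - 8 < 0: 2*v < 8 and ((r + s = 4 or s = 3*t + 16) -> (r != 2 -> s + t >= -17)) and ((not (r + s = 4 or s = 3*t + 16)) -> (((2*s + t <= -2 or s >= t - 1) -> (s != 3*r + 2 -> s + t >= -17)) and ((not (2*s + t <= -2 or s >= t - 1)) -> (r != 2 -> r + s + t >= -10))))
The weakest precondition is 2*v < 8 and ((r + s = 4 or s = 3*t + 16) -> (r != 2 -> s + t >= -17)) and ((not (r + s = 4 or s = 3*t + 16)) -> (((2*s + t <= -2 or s >= t - 1) -> (s != 3*r + 2 -> s + t >= -17)) and ((not (2*s + t <= -2 or s >= t - 1)) -> (r != 2 -> r + s + t >= -10)))).
Check whether 2*v < 8 and ((r + s = 4 or s = 3*t + 16) -> (r != 2 -> s + t >= -17)) and ((not (r + s = 4 or s = 3*t + 16)) -> (((2*s + t <= -2 or s >= t - 1) -> (s != 3*r + 2 -> s + t >= -17)) and ((not (2*s + t <= -2 or s >= t - 1)) -> (r != 2 -> r + s + t >= -12)))) implies it.
Countermodel: at the initial state r = -11, s = -1, t = 1, v = 3, the precondition holds but the weakest precondition fails.
Answer: invalid


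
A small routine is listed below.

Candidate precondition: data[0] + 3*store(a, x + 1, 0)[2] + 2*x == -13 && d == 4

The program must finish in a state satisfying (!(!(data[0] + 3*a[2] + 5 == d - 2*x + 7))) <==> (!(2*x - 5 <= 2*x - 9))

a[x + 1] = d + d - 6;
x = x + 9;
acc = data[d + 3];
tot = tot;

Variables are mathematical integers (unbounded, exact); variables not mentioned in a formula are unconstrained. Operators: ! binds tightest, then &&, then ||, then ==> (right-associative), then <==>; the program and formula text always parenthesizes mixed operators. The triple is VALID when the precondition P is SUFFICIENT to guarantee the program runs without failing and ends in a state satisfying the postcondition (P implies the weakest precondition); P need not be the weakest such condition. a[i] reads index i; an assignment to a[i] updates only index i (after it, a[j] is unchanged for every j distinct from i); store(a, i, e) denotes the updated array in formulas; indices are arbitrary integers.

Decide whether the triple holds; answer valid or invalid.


Working backward. After the program, the postcondition (!(!(data[0] + 3*a[2] + 5 == d - 2*x + 7))) <==> (!(2*x - 5 <= 2*x - 9)) must hold; in canonical form it is 3*a[2] + data[0] + 2*x == d + 2.
Before tot := tot: 3*a[2] + data[0] + 2*x == d + 2
Before acc := data[d + 3]: 3*a[2] + data[0] + 2*x == d + 2
Before x := x + 9: 3*a[2] + data[0] + 2*x == d - 16
Before a[x + 1] := d + d - 6: data[0] + 3*store(a, x + 1, 2*d - 6)[2] + 2*x == d - 16
The weakest precondition is data[0] + 3*store(a, x + 1, 2*d - 6)[2] + 2*x == d - 16.
Check whether data[0] + 3*store(a, x + 1, 0)[2] + 2*x == -13 && d == 4 implies it.
Countermodel: at the initial state a = {[0] = 3, [1] = 3, [2] = -5, elsewhere 3}, d = 4, data = {[0] = 2, [1] = 2, [2] = 2, elsewhere 2}, x = 0, the precondition holds but the weakest precondition fails.
Answer: invalid


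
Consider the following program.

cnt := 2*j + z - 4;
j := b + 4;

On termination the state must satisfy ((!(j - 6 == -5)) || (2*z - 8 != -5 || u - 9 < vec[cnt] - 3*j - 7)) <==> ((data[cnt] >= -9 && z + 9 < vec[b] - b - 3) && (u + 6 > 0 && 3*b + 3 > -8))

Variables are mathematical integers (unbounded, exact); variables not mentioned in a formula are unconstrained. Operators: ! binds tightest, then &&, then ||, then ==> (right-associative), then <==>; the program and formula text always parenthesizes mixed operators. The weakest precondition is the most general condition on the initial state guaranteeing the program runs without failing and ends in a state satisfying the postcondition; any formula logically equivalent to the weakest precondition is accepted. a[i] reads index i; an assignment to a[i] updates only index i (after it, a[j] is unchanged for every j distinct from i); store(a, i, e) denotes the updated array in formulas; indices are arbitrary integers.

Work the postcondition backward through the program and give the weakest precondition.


Working backward. After the program, the postcondition ((!(j - 6 == -5)) || (2*z - 8 != -5 || u - 9 < vec[cnt] - 3*j - 7)) <==> ((data[cnt] >= -9 && z + 9 < vec[b] - b - 3) && (u + 6 > 0 && 3*b + 3 > -8)) must hold; in canonical form it is ((!(j == 1)) || 2*z != 3 || 3*j + u < vec[cnt] + 2) <==> (data[cnt] >= -9 && b + z < vec[b] - 12 && u > -6 && 3*b > -11).
Before j := b + 4: ((!(b == -3)) || 2*z != 3 || 3*b + u < vec[cnt] - 10) <==> (data[cnt] >= -9 && b + z < vec[b] - 12 && u > -6 && 3*b > -11)
Before cnt := 2*j + z - 4: ((!(b == -3)) || 2*z != 3 || 3*b + u < vec[2*j + z - 4] - 10) <==> (data[2*j + z - 4] >= -9 && b + z < vec[b] - 12 && u > -6 && 3*b > -11)
Answer: WP = ((!(b == -3)) || 2*z != 3 || 3*b + u < vec[2*j + z - 4] - 10) <==> (data[2*j + z - 4] >= -9 && b + z < vec[b] - 12 && u > -6 && 3*b > -11)


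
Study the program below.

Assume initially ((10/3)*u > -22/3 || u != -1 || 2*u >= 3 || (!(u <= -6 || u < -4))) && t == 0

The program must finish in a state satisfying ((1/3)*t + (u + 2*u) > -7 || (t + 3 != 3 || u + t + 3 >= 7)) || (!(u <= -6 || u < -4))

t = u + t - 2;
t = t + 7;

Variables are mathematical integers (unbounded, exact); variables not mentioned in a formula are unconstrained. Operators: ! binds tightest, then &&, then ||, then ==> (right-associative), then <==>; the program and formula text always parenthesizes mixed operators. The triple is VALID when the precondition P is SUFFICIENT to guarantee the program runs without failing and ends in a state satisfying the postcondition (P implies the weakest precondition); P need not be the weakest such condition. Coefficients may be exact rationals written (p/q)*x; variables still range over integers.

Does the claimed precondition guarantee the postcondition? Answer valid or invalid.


Working backward. After the program, the postcondition ((1/3)*t + (u + 2*u) > -7 || (t + 3 != 3 || u + t + 3 >= 7)) || (!(u <= -6 || u < -4)) must hold; in canonical form it is (1/3)*t + 3*u > -7 || t != 0 || t + u >= 4 || (!(u <= -6 || u < -4)).
Before t := t + 7: (1/3)*t + 3*u > -28/3 || t != -7 || t + u >= -3 || (!(u <= -6 || u < -4))
Before t := u + t - 2: (1/3)*t + (10/3)*u > -26/3 || t + u != -5 || t + 2*u >= -1 || (!(u <= -6 || u < -4))
The weakest precondition is (1/3)*t + (10/3)*u > -26/3 || t + u != -5 || t + 2*u >= -1 || (!(u <= -6 || u < -4)).
Check whether ((10/3)*u > -22/3 || u != -1 || 2*u >= 3 || (!(u <= -6 || u < -4))) && t == 0 implies it.
Countermodel: at the initial state t = 0, u = -5, the precondition holds but the weakest precondition fails.
Answer: invalid


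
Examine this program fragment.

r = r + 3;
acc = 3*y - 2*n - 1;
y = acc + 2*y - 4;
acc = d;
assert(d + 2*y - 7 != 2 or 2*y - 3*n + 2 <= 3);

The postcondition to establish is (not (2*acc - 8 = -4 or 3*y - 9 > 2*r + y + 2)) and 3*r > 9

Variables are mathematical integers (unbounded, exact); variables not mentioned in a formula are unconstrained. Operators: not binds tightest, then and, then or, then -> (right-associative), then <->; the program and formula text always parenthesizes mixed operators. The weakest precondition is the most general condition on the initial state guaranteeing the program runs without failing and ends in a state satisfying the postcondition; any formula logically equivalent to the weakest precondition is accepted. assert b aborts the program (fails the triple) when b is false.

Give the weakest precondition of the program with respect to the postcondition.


Working backward. After the program, the postcondition (not (2*acc - 8 = -4 or 3*y - 9 > 2*r + y + 2)) and 3*r > 9 must hold; in canonical form it is (not (2*acc = 4 or 2*y > 2*r + 11)) and 3*r > 9.
Before assert d + 2*y - 7 != 2 or 2*y - 3*n + 2 <= 3: (d + 2*y != 9 or 2*y <= 3*n + 1) and (not (2*acc = 4 or 2*y > 2*r + 11)) and 3*r > 9
Before acc := d: (d + 2*y != 9 or 2*y <= 3*n + 1) and (not (2*d = 4 or 2*y > 2*r + 11)) and 3*r > 9
Before y := acc + 2*y - 4: (2*acc + d + 4*y != 17 or 2*acc + 4*y <= 3*n + 9) and (not (2*d = 4 or 2*acc + 4*y > 2*r + 19)) and 3*r > 9
Before acc := 3*y - 2*n - 1: (d + 10*y != 4*n + 19 or 10*y <= 7*n + 11) and (not (2*d = 4 or 10*y > 4*n + 2*r + 21)) and 3*r > 9
Before r := r + 3: (d + 10*y != 4*n + 19 or 10*y <= 7*n + 11) and (not (2*d = 4 or 10*y > 4*n + 2*r + 27)) and 3*r > 0
Answer: WP = (d + 10*y != 4*n + 19 or 10*y <= 7*n + 11) and (not (2*d = 4 or 10*y > 4*n + 2*r + 27)) and 3*r > 0


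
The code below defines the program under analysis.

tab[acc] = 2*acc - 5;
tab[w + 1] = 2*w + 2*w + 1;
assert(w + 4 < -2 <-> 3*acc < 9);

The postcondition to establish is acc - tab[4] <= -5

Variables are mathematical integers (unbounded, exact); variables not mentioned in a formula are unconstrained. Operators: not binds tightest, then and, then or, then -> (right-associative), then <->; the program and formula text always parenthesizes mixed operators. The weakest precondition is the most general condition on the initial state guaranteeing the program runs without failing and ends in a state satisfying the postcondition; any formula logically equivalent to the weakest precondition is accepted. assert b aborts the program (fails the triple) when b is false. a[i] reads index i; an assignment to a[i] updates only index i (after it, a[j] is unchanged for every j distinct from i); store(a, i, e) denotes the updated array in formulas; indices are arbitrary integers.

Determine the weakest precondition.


Working backward. After the program, the postcondition acc - tab[4] <= -5 must hold; in canonical form it is acc <= tab[4] - 5.
Before assert w + 4 < -2 <-> 3*acc < 9: (w < -6 <-> 3*acc < 9) and acc <= tab[4] - 5
Before tab[w + 1] := 2*w + 2*w + 1: (w < -6 <-> 3*acc < 9) and acc <= store(tab, w + 1, 4*w + 1)[4] - 5
Before tab[acc] := 2*acc - 5: (w < -6 <-> 3*acc < 9) and acc <= store(store(tab, acc, 2*acc - 5), w + 1, 4*w + 1)[4] - 5
Answer: WP = (w < -6 <-> 3*acc < 9) and acc <= store(store(tab, acc, 2*acc - 5), w + 1, 4*w + 1)[4] - 5


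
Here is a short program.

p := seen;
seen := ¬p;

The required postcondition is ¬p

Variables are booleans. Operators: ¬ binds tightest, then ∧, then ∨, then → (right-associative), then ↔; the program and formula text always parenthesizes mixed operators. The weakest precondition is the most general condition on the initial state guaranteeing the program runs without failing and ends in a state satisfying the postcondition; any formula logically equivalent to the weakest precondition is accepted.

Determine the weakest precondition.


Working backward. After the program, ¬p must hold.
Before seen := ¬p: ¬p
Before p := seen: ¬seen
Answer: WP = ¬seen


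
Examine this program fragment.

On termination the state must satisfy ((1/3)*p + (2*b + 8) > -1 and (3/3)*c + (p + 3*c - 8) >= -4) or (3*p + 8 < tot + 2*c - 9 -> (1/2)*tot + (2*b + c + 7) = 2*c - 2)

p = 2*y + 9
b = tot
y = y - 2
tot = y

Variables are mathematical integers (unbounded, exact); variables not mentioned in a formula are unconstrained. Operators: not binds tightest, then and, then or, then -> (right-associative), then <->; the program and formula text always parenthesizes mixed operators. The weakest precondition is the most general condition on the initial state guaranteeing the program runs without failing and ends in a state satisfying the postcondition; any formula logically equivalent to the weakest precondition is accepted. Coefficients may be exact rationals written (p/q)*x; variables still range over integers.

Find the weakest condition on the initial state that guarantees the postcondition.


Working backward. After the program, the postcondition ((1/3)*p + (2*b + 8) > -1 and (3/3)*c + (p + 3*c - 8) >= -4) or (3*p + 8 < tot + 2*c - 9 -> (1/2)*tot + (2*b + c + 7) = 2*c - 2) must hold; in canonical form it is (2*b + (1/3)*p > -9 and 4*c + p >= 4) or (3*p < 2*c + tot - 17 -> 2*b + (1/2)*tot = c - 9).
Before tot := y: (2*b + (1/3)*p > -9 and 4*c + p >= 4) or (3*p < 2*c + y - 17 -> 2*b + (1/2)*y = c - 9)
Before y := y - 2: (2*b + (1/3)*p > -9 and 4*c + p >= 4) or (3*p < 2*c + y - 19 -> 2*b + (1/2)*y = c - 8)
Before b := tot: ((1/3)*p + 2*tot > -9 and 4*c + p >= 4) or (3*p < 2*c + y - 19 -> 2*tot + (1/2)*y = c - 8)
Before p := 2*y + 9: (2*tot + (2/3)*y > -12 and 4*c + 2*y >= -5) or (5*y < 2*c - 46 -> 2*tot + (1/2)*y = c - 8)
Answer: WP = (2*tot + (2/3)*y > -12 and 4*c + 2*y >= -5) or (5*y < 2*c - 46 -> 2*tot + (1/2)*y = c - 8)


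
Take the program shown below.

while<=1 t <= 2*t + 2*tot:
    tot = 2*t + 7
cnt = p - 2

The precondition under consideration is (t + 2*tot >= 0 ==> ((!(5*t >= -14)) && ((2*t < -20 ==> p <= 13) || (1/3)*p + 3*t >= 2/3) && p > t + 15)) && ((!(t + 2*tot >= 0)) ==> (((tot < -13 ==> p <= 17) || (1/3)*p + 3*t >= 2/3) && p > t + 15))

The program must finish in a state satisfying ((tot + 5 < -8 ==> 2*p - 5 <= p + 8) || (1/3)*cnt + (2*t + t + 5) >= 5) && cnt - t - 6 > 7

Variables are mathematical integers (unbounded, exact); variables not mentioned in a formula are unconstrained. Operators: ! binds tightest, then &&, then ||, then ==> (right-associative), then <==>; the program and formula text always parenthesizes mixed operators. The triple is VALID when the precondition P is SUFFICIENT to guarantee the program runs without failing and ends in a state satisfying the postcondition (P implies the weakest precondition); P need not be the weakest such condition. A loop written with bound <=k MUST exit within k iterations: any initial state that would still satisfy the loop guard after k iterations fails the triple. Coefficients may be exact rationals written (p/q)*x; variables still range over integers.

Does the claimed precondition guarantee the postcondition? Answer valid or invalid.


Working backward. After the program, the postcondition ((tot + 5 < -8 ==> 2*p - 5 <= p + 8) || (1/3)*cnt + (2*t + t + 5) >= 5) && cnt - t - 6 > 7 must hold; in canonical form it is ((tot < -13 ==> p <= 13) || (1/3)*cnt + 3*t >= 0) && cnt > t + 13.
Before cnt := p - 2: ((tot < -13 ==> p <= 13) || (1/3)*p + 3*t >= 2/3) && p > t + 15
Before the loop (bound <=1), unroll the exhaustion recursion (WP_0 = exit-now case; WP_j = one more guarded iteration, up to j = 1):
  WP_0: (!(t + 2*tot >= 0)) && ((tot < -13 ==> p <= 13) || (1/3)*p + 3*t >= 2/3) && p > t + 15
  WP_1: (t + 2*tot >= 0 ==> ((!(5*t >= -14)) && ((2*t < -20 ==> p <= 13) || (1/3)*p + 3*t >= 2/3) && p > t + 15)) && ((!(t + 2*tot >= 0)) ==> (((tot < -13 ==> p <= 13) || (1/3)*p + 3*t >= 2/3) && p > t + 15))
So before the loop: (t + 2*tot >= 0 ==> ((!(5*t >= -14)) && ((2*t < -20 ==> p <= 13) || (1/3)*p + 3*t >= 2/3) && p > t + 15)) && ((!(t + 2*tot >= 0)) ==> (((tot < -13 ==> p <= 13) || (1/3)*p + 3*t >= 2/3) && p > t + 15))
The weakest precondition is (t + 2*tot >= 0 ==> ((!(5*t >= -14)) && ((2*t < -20 ==> p <= 13) || (1/3)*p + 3*t >= 2/3) && p > t + 15)) && ((!(t + 2*tot >= 0)) ==> (((tot < -13 ==> p <= 13) || (1/3)*p + 3*t >= 2/3) && p > t + 15)).
Check whether (t + 2*tot >= 0 ==> ((!(5*t >= -14)) && ((2*t < -20 ==> p <= 13) || (1/3)*p + 3*t >= 2/3) && p > t + 15)) && ((!(t + 2*tot >= 0)) ==> (((tot < -13 ==> p <= 17) || (1/3)*p + 3*t >= 2/3) && p > t + 15)) implies it.
Countermodel: at the initial state p = 14, t = -2, tot = -14, the precondition holds but the weakest precondition fails.
Answer: invalid


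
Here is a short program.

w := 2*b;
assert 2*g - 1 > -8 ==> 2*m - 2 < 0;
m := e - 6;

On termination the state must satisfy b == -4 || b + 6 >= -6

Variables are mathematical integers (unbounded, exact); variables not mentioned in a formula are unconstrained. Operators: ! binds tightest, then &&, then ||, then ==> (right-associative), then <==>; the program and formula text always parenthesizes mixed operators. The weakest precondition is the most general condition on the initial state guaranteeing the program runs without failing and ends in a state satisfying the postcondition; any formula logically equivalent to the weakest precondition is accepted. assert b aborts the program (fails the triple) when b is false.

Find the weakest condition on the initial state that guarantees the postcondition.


Working backward. After the program, the postcondition b == -4 || b + 6 >= -6 must hold; in canonical form it is b == -4 || b >= -12.
Before m := e - 6: b == -4 || b >= -12
Before assert 2*g - 1 > -8 ==> 2*m - 2 < 0: (2*g > -7 ==> 2*m < 2) && (b == -4 || b >= -12)
Before w := 2*b: (2*g > -7 ==> 2*m < 2) && (b == -4 || b >= -12)
Answer: WP = (2*g > -7 ==> 2*m < 2) && (b == -4 || b >= -12)


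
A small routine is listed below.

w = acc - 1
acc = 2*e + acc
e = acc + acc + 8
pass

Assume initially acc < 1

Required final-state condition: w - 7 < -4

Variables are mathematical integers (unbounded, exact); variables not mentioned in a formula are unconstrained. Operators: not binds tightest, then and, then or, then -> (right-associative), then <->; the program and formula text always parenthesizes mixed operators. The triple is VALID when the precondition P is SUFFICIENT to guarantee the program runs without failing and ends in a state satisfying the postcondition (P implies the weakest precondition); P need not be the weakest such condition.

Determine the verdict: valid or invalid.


Working backward. After the program, the postcondition w - 7 < -4 must hold; in canonical form it is w < 3.
Before skip: w < 3
Before e := acc + acc + 8: w < 3
Before acc := 2*e + acc: w < 3
Before w := acc - 1: acc < 4
The weakest precondition is acc < 4.
Check whether acc < 1 implies it.
Every state satisfying the precondition satisfies the weakest precondition: the implication holds.
Answer: valid


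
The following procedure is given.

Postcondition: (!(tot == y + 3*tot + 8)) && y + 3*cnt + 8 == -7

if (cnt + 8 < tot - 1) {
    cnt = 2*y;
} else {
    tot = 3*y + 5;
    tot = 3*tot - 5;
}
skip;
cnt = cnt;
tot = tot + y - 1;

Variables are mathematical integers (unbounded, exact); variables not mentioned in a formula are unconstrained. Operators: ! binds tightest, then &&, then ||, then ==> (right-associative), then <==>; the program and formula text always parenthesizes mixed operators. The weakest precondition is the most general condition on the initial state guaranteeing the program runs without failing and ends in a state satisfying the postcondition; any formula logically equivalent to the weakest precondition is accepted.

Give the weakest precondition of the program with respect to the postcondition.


Working backward. After the program, the postcondition (!(tot == y + 3*tot + 8)) && y + 3*cnt + 8 == -7 must hold; in canonical form it is (!(2*tot + y == -8)) && 3*cnt + y == -15.
Before tot := tot + y - 1: (!(2*tot + 3*y == -6)) && 3*cnt + y == -15
Before cnt := cnt: (!(2*tot + 3*y == -6)) && 3*cnt + y == -15
Before skip: (!(2*tot + 3*y == -6)) && 3*cnt + y == -15
Then branch requires (!(2*tot + 3*y == -6)) && 7*y == -15; else branch requires (!(21*y == -26)) && 3*cnt + y == -15.
Before the if: (cnt < tot - 9 ==> ((!(2*tot + 3*y == -6)) && 7*y == -15)) && ((!(cnt < tot - 9)) ==> ((!(21*y == -26)) && 3*cnt + y == -15))
Answer: WP = (cnt < tot - 9 ==> ((!(2*tot + 3*y == -6)) && 7*y == -15)) && ((!(cnt < tot - 9)) ==> ((!(21*y == -26)) && 3*cnt + y == -15))


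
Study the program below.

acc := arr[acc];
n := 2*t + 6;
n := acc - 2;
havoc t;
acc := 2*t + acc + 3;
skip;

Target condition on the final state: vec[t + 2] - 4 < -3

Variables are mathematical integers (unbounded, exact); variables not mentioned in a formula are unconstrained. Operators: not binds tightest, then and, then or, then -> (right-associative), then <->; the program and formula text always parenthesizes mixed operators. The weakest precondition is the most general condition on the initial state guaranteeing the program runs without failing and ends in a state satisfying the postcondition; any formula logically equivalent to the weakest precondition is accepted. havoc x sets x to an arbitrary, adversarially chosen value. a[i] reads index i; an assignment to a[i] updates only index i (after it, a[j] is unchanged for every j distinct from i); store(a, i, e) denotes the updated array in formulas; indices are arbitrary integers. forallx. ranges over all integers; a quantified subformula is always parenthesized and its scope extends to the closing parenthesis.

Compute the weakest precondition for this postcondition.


Working backward. After the program, the postcondition vec[t + 2] - 4 < -3 must hold; in canonical form it is vec[t + 2] < 1.
Before skip: vec[t + 2] < 1
Before acc := 2*t + acc + 3: vec[t + 2] < 1
Before havoc t: forall t_1. vec[t_1 + 2] < 1
Before n := acc - 2: forall t_1. vec[t_1 + 2] < 1
Before n := 2*t + 6: forall t_1. vec[t_1 + 2] < 1
Before acc := arr[acc]: forall t_1. vec[t_1 + 2] < 1
Answer: WP = forall t_1. vec[t_1 + 2] < 1


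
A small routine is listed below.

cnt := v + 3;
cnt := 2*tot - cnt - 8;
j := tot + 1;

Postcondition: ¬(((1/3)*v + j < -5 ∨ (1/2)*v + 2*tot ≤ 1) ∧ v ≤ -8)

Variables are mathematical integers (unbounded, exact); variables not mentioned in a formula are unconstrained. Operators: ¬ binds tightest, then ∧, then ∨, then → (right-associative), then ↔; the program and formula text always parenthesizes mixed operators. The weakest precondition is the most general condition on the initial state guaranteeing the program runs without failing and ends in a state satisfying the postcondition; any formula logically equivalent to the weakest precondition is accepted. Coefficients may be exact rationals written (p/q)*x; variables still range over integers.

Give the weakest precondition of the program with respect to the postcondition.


Working backward. After the program, the postcondition ¬(((1/3)*v + j < -5 ∨ (1/2)*v + 2*tot ≤ 1) ∧ v ≤ -8) must hold; in canonical form it is ¬((j + (1/3)*v < -5 ∨ 2*tot + (1/2)*v ≤ 1) ∧ v ≤ -8).
Before j := tot + 1: ¬((tot + (1/3)*v < -6 ∨ 2*tot + (1/2)*v ≤ 1) ∧ v ≤ -8)
Before cnt := 2*tot - cnt - 8: ¬((tot + (1/3)*v < -6 ∨ 2*tot + (1/2)*v ≤ 1) ∧ v ≤ -8)
Before cnt := v + 3: ¬((tot + (1/3)*v < -6 ∨ 2*tot + (1/2)*v ≤ 1) ∧ v ≤ -8)
Answer: WP = ¬((tot + (1/3)*v < -6 ∨ 2*tot + (1/2)*v ≤ 1) ∧ v ≤ -8)


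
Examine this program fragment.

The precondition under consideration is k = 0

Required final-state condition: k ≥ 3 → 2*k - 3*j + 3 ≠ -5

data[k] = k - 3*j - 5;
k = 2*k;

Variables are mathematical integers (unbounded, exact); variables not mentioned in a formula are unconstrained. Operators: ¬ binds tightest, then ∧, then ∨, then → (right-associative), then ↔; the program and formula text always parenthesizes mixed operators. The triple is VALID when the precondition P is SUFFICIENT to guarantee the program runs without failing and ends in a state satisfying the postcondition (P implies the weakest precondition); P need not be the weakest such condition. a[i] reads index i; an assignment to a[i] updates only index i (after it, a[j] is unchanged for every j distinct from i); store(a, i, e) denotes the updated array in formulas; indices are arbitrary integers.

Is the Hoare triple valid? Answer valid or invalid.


Working backward. After the program, the postcondition k ≥ 3 → 2*k - 3*j + 3 ≠ -5 must hold; in canonical form it is k ≥ 3 → 2*k ≠ 3*j - 8.
Before k := 2*k: 2*k ≥ 3 → 4*k ≠ 3*j - 8
Before data[k] := k - 3*j - 5: 2*k ≥ 3 → 4*k ≠ 3*j - 8
The weakest precondition is 2*k ≥ 3 → 4*k ≠ 3*j - 8.
Check whether k = 0 implies it.
Every state satisfying the precondition satisfies the weakest precondition: the implication holds.
Answer: valid


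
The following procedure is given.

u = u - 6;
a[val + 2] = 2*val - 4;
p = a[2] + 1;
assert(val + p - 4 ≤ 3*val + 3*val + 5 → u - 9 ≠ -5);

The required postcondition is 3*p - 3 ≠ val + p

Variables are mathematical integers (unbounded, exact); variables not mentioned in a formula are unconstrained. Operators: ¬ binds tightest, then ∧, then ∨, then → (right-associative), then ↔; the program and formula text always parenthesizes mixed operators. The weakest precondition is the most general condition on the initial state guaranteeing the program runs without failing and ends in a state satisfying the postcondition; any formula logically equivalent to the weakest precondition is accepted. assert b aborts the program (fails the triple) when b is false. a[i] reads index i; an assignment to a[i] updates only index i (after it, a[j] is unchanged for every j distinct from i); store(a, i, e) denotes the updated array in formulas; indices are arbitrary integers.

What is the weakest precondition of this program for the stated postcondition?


Working backward. After the program, the postcondition 3*p - 3 ≠ val + p must hold; in canonical form it is 2*p ≠ val + 3.
Before assert val + p - 4 ≤ 3*val + 3*val + 5 → u - 9 ≠ -5: (p ≤ 5*val + 9 → u ≠ 4) ∧ 2*p ≠ val + 3
Before p := a[2] + 1: (a[2] ≤ 5*val + 8 → u ≠ 4) ∧ 2*a[2] ≠ val + 1
Before a[val + 2] := 2*val - 4: (store(a, val + 2, 2*val - 4)[2] ≤ 5*val + 8 → u ≠ 4) ∧ 2*store(a, val + 2, 2*val - 4)[2] ≠ val + 1
Before u := u - 6: (store(a, val + 2, 2*val - 4)[2] ≤ 5*val + 8 → u ≠ 10) ∧ 2*store(a, val + 2, 2*val - 4)[2] ≠ val + 1
Answer: WP = (store(a, val + 2, 2*val - 4)[2] ≤ 5*val + 8 → u ≠ 10) ∧ 2*store(a, val + 2, 2*val - 4)[2] ≠ val + 1
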